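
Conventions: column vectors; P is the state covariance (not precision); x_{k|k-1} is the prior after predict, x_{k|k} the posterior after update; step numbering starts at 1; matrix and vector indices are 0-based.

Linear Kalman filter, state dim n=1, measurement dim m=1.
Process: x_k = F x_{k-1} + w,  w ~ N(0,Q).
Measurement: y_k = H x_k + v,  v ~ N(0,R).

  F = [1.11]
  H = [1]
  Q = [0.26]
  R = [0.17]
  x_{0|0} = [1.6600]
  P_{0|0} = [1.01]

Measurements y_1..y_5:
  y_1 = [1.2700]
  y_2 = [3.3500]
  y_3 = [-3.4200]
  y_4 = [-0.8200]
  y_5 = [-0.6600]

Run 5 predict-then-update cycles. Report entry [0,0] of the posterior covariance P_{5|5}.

P_post[0,0] = 0.1200

step 1: x^-=[1.8426]  P^-=[1.5044]  S=[1.6744]  K=[0.8985]  nu=[-0.5726]  x^+=[1.3281]  P^+=[0.1527]
step 2: x^-=[1.4742]  P^-=[0.4482]  S=[0.6182]  K=[0.7250]  nu=[1.8758]  x^+=[2.8342]  P^+=[0.1233]
step 3: x^-=[3.1459]  P^-=[0.4119]  S=[0.5819]  K=[0.7078]  nu=[-6.5659]  x^+=[-1.5016]  P^+=[0.1203]
step 4: x^-=[-1.6668]  P^-=[0.4083]  S=[0.5783]  K=[0.7060]  nu=[0.8468]  x^+=[-1.0690]  P^+=[0.1200]
step 5: x^-=[-1.1865]  P^-=[0.4079]  S=[0.5779]  K=[0.7058]  nu=[0.5265]  x^+=[-0.8149]  P^+=[0.1200]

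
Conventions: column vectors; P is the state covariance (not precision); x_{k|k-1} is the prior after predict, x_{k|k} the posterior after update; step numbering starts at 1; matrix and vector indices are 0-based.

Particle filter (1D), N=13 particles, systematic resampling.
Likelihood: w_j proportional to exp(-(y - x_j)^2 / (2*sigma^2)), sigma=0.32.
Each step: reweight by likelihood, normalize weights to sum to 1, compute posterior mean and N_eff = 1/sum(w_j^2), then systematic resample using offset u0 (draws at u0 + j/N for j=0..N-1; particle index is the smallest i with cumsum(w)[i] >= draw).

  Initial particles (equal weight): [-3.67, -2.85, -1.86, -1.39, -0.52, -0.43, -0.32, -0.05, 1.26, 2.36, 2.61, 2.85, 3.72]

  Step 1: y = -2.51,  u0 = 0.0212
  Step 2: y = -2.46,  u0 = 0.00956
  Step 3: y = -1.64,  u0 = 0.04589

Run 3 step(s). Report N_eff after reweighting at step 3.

step 1: w=[0.0020, 0.8132, 0.1817, 0.0031, 0.0000, 0.0000, 0.0000, 0.0000, 0.0000, 0.0000, 0.0000, 0.0000, 0.0000]  mean=-2.6672  Neff=1.4404  idx=[1, 1, 1, 1, 1, 1, 1, 1, 1, 1, 1, 2, 2]
step 2: w=[0.0853, 0.0853, 0.0853, 0.0853, 0.0853, 0.0853, 0.0853, 0.0853, 0.0853, 0.0853, 0.0853, 0.0309, 0.0309]  mean=-2.7888  Neff=12.2058  idx=[0, 1, 1, 2, 3, 4, 5, 6, 7, 8, 9, 10, 10]
step 3: w=[0.0769, 0.0769, 0.0769, 0.0769, 0.0769, 0.0769, 0.0769, 0.0769, 0.0769, 0.0769, 0.0769, 0.0769, 0.0769]  mean=-2.8500  Neff=13.0000  idx=[0, 1, 2, 3, 4, 5, 6, 7, 8, 9, 10, 11, 12]

N_eff = 13.0000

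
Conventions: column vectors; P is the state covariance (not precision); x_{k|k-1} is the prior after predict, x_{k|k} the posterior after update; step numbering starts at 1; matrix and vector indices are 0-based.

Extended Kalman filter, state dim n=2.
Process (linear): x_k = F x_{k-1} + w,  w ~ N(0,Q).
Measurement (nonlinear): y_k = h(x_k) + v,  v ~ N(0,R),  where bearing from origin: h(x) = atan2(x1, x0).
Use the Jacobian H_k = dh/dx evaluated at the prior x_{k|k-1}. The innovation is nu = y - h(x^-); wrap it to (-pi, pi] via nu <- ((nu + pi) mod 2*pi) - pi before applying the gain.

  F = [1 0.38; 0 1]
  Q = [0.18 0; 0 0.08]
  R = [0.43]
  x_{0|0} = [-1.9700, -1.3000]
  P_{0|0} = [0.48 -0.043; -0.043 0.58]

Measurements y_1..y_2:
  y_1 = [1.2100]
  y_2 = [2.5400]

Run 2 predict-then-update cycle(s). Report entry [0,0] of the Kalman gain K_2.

K[0,0] = -0.1778

step 1: x^-=[-2.4640, -1.3000]  P^-=[0.7111 0.1774; 0.1774 0.6600]  H_jac=[0.1675 -0.3175]  S=[0.4976]  K=[0.1262; -0.3614]  nu=[-2.4171]  x^+=[-2.7690, -0.4265]  P^+=[0.7032 0.2001; 0.2001 0.5950]
step 2: x^-=[-2.9311, -0.4265]  P^-=[1.1211 0.4262; 0.4262 0.6750]  H_jac=[0.0486 -0.3341]  S=[0.4942]  K=[-0.1778; -0.4145]  nu=[-0.7461]  x^+=[-2.7984, -0.1173]  P^+=[1.1055 0.3898; 0.3898 0.5901]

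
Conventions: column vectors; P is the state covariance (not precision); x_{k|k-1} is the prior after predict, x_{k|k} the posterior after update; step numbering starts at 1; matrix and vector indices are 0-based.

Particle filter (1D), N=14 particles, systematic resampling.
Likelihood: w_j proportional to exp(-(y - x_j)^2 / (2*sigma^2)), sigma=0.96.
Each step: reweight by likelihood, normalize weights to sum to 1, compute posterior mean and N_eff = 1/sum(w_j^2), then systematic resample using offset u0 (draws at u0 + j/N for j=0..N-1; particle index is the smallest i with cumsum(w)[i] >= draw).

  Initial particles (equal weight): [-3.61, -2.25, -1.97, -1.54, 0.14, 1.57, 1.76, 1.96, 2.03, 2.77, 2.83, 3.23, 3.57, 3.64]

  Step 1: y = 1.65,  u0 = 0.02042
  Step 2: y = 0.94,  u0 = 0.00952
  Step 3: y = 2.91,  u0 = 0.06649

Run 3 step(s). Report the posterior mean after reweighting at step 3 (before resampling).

step 1: w=[0.0000, 0.0000, 0.0001, 0.0007, 0.0514, 0.1765, 0.1760, 0.1681, 0.1638, 0.0897, 0.0832, 0.0457, 0.0240, 0.0207]  mean=2.0470  Neff=7.2501  idx=[4, 5, 5, 6, 6, 6, 7, 7, 8, 8, 8, 9, 10, 11]
step 2: w=[0.0945, 0.1078, 0.1078, 0.0928, 0.0928, 0.0928, 0.0760, 0.0760, 0.0702, 0.0702, 0.0702, 0.0217, 0.0193, 0.0078]  mean=1.7072  Neff=11.7269  idx=[0, 0, 1, 2, 2, 3, 4, 5, 5, 6, 7, 8, 9, 10]
step 3: w=[0.0025, 0.0025, 0.0598, 0.0598, 0.0598, 0.0773, 0.0773, 0.0773, 0.0773, 0.0971, 0.0971, 0.1041, 0.1041, 0.1041]  mean=1.8411  Neff=11.6280  idx=[3, 4, 5, 6, 7, 8, 9, 9, 10, 11, 11, 12, 13, 13]

post_mean = 1.8411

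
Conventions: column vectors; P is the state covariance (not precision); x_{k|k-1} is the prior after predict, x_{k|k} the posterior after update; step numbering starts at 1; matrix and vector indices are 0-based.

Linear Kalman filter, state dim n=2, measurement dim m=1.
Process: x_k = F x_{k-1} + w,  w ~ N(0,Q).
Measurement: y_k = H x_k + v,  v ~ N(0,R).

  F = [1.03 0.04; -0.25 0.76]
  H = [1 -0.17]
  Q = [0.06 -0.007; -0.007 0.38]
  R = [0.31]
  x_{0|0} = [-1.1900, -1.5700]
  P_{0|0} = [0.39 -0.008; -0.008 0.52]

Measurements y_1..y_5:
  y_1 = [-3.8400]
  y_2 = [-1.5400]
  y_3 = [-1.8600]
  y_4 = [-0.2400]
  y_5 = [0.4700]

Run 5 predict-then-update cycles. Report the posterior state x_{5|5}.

x_post = [-0.6258, 0.3951]

step 1: x^-=[-1.2885, -0.8957]  P^-=[0.4739 -0.0978; -0.0978 0.7078]  S=[0.8376]  K=[0.5856; -0.2604]  nu=[-2.7038]  x^+=[-2.8719, -0.1916]  P^+=[0.1866 0.0299; 0.0299 0.6510]
step 2: x^-=[-2.9658, 0.5723]  P^-=[0.2615 -0.0121; -0.0121 0.7563]  S=[0.5975]  K=[0.4411; -0.2355]  nu=[1.5231]  x^+=[-2.2939, 0.2137]  P^+=[0.1452 0.0499; 0.0499 0.7232]
step 3: x^-=[-2.3542, 0.7359]  P^-=[0.2194 0.0162; 0.0162 0.7878]  S=[0.5466]  K=[0.3963; -0.2154]  nu=[0.6193]  x^+=[-2.1088, 0.6025]  P^+=[0.1335 0.0628; 0.0628 0.7624]
step 4: x^-=[-2.1479, 0.9851]  P^-=[0.2081 0.0304; 0.0304 0.8048]  S=[0.5310]  K=[0.3821; -0.2005]  nu=[2.0754]  x^+=[-1.3549, 0.5689]  P^+=[0.1305 0.0710; 0.0710 0.7835]
step 5: x^-=[-1.3728, 0.7711]  P^-=[0.2056 0.0381; 0.0381 0.8137]  S=[0.5261]  K=[0.3784; -0.1905]  nu=[1.9739]  x^+=[-0.6258, 0.3951]  P^+=[0.1302 0.0760; 0.0760 0.7946]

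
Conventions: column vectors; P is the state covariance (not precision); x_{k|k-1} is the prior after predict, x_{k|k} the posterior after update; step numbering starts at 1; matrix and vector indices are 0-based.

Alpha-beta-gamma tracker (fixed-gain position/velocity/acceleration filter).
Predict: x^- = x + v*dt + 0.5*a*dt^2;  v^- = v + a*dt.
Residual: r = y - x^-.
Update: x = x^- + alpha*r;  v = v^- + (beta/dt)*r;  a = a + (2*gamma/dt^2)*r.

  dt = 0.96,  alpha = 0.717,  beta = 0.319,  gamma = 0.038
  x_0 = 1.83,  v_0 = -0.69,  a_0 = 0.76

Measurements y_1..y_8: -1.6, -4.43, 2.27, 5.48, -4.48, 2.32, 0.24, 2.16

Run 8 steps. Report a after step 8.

a_post = 0.1925

step 1: x_pred=1.5178  r=-3.1178  x^+=-0.7177  v^+=-0.9964  a^+=0.5029
step 2: x_pred=-1.4425  r=-2.9875  x^+=-3.5845  v^+=-1.5064  a^+=0.2565
step 3: x_pred=-4.9124  r=7.1824  x^+=0.2374  v^+=1.1266  a^+=0.8488
step 4: x_pred=1.7100  r=3.7700  x^+=4.4131  v^+=3.1942  a^+=1.1597
step 5: x_pred=8.0139  r=-12.4939  x^+=-0.9442  v^+=0.1559  a^+=0.1294
step 6: x_pred=-0.7349  r=3.0549  x^+=1.4554  v^+=1.2952  a^+=0.3813
step 7: x_pred=2.8746  r=-2.6346  x^+=0.9856  v^+=0.7859  a^+=0.1641
step 8: x_pred=1.8156  r=0.3444  x^+=2.0625  v^+=1.0578  a^+=0.1925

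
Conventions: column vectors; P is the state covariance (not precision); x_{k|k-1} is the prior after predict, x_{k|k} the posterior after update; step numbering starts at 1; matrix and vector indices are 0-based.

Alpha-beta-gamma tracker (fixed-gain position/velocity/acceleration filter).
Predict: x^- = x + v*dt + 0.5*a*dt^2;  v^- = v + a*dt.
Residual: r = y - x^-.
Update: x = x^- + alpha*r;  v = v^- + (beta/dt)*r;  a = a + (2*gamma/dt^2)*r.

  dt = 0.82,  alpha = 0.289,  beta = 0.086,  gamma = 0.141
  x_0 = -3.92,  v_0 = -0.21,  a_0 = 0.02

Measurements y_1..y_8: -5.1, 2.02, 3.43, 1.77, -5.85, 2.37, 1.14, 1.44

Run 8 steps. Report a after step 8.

a_post = -10.9315

step 1: x_pred=-4.0855  r=-1.0145  x^+=-4.3787  v^+=-0.3000  a^+=-0.4055
step 2: x_pred=-4.7610  r=6.7810  x^+=-2.8013  v^+=0.0787  a^+=2.4384
step 3: x_pred=-1.9170  r=5.3470  x^+=-0.3717  v^+=2.6390  a^+=4.6809
step 4: x_pred=3.3660  r=-1.5960  x^+=2.9047  v^+=6.3099  a^+=4.0116
step 5: x_pred=9.4276  r=-15.2776  x^+=5.0123  v^+=7.9971  a^+=-2.3957
step 6: x_pred=10.7645  r=-8.3945  x^+=8.3385  v^+=5.1522  a^+=-5.9164
step 7: x_pred=10.5743  r=-9.4343  x^+=7.8478  v^+=-0.6886  a^+=-9.8730
step 8: x_pred=3.9638  r=-2.5238  x^+=3.2344  v^+=-9.0492  a^+=-10.9315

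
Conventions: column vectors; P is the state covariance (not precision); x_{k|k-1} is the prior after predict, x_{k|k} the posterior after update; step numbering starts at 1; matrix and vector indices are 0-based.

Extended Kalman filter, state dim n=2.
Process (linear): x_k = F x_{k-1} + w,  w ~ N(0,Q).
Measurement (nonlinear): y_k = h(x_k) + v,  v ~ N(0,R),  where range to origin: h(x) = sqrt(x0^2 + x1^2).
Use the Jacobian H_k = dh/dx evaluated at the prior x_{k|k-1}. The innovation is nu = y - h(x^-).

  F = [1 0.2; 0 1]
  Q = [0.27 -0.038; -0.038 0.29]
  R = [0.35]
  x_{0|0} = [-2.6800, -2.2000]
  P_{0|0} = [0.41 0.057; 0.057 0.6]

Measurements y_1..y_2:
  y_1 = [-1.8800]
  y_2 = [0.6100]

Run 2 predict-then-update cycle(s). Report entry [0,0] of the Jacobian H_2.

step 1: x^-=[-3.1200, -2.2000]  P^-=[0.7268 0.1390; 0.1390 0.8900]  H_jac=[-0.8173 -0.5763]  S=[1.2619]  K=[-0.5342; -0.4964]  nu=[-5.6976]  x^+=[-0.0765, 0.6286]  P^+=[0.3667 -0.1956; -0.1956 0.5790]
step 2: x^-=[0.0492, 0.6286]  P^-=[0.5816 -0.1179; -0.1179 0.8690]  H_jac=[0.0781 0.9969]  S=[1.1989]  K=[-0.0601; 0.7149]  nu=[-0.0205]  x^+=[0.0505, 0.6139]  P^+=[0.5773 -0.0663; -0.0663 0.2562]

H_jac[0,0] = 0.0781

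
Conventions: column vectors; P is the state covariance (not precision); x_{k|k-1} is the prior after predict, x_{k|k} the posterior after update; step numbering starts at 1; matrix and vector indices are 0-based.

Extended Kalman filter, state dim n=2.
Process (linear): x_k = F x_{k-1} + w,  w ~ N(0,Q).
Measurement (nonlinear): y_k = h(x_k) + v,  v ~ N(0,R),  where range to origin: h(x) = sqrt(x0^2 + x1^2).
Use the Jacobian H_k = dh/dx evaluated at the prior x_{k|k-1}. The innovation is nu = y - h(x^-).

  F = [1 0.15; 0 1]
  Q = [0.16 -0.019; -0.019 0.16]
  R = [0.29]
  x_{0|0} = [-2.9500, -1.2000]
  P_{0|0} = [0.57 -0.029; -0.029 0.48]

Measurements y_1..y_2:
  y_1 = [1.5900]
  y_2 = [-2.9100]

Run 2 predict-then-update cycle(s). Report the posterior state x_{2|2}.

step 1: x^-=[-3.1300, -1.2000]  P^-=[0.7321 0.0240; 0.0240 0.6400]  H_jac=[-0.9337 -0.3580]  S=[1.0263]  K=[-0.6744; -0.2451]  nu=[-1.7621]  x^+=[-1.9416, -0.7682]  P^+=[0.2653 -0.1456; -0.1456 0.5784]
step 2: x^-=[-2.0568, -0.7682]  P^-=[0.3946 -0.0779; -0.0779 0.7384]  H_jac=[-0.9368 -0.3499]  S=[0.6756]  K=[-0.5068; -0.2744]  nu=[-5.1056]  x^+=[0.5308, 0.6327]  P^+=[0.2211 -0.1718; -0.1718 0.6875]

x_post = [0.5308, 0.6327]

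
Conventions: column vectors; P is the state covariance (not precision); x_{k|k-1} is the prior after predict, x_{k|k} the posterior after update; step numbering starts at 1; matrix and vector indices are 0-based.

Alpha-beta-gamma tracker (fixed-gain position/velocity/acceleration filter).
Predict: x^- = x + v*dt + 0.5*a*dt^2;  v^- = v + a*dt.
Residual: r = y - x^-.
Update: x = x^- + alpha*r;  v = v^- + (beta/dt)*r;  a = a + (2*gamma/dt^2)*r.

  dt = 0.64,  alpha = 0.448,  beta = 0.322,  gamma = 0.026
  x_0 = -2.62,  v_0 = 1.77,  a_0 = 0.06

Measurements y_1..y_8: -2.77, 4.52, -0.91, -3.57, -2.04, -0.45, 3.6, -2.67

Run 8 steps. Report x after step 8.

x_post = -0.7723

step 1: x_pred=-1.4749  r=-1.2951  x^+=-2.0551  v^+=1.1568  a^+=-0.1044
step 2: x_pred=-1.3361  r=5.8561  x^+=1.2874  v^+=4.0364  a^+=0.6390
step 3: x_pred=4.0016  r=-4.9116  x^+=1.8012  v^+=1.9742  a^+=0.0155
step 4: x_pred=3.0678  r=-6.6378  x^+=0.0941  v^+=-1.3555  a^+=-0.8272
step 5: x_pred=-0.9429  r=-1.0971  x^+=-1.4344  v^+=-2.4369  a^+=-0.9665
step 6: x_pred=-3.1920  r=2.7420  x^+=-1.9636  v^+=-1.6759  a^+=-0.6184
step 7: x_pred=-3.1628  r=6.7628  x^+=-0.1331  v^+=1.3308  a^+=0.2402
step 8: x_pred=0.7679  r=-3.4379  x^+=-0.7723  v^+=-0.2451  a^+=-0.1963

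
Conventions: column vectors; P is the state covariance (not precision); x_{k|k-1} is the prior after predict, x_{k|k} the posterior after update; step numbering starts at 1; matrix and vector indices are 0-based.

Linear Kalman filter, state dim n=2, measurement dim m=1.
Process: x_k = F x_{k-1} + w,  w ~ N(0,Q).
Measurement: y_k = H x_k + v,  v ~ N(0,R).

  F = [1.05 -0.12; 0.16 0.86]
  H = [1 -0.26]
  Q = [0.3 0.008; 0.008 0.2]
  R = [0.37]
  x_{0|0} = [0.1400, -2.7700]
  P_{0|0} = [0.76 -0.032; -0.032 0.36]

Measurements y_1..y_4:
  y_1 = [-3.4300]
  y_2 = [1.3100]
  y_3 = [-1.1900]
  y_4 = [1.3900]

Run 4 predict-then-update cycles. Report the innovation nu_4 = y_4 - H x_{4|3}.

innov = [1.8535]

step 1: x^-=[0.4794, -2.3598]  P^-=[1.1511 0.0702; 0.0702 0.4769]  S=[1.5169]  K=[0.7469; -0.0354]  nu=[-4.5229]  x^+=[-2.8986, -2.1995]  P^+=[0.3050 0.1104; 0.1104 0.4750]
step 2: x^-=[-2.7796, -2.3554]  P^-=[0.6153 0.1078; 0.1078 0.5895]  S=[0.9691]  K=[0.6060; -0.0469]  nu=[3.4772]  x^+=[-0.6724, -2.5186]  P^+=[0.2594 0.1354; 0.1354 0.5874]
step 3: x^-=[-0.4038, -2.2735]  P^-=[0.5604 0.1106; 0.1106 0.6783]  S=[0.9187]  K=[0.5786; -0.0716]  nu=[-1.3774]  x^+=[-1.2008, -2.1749]  P^+=[0.2527 0.1486; 0.1486 0.6736]
step 4: x^-=[-0.9998, -2.0626]  P^-=[0.5509 0.1123; 0.1123 0.7456]  S=[0.9129]  K=[0.5715; -0.0893]  nu=[1.8535]  x^+=[0.0594, -2.2281]  P^+=[0.2528 0.1589; 0.1589 0.7383]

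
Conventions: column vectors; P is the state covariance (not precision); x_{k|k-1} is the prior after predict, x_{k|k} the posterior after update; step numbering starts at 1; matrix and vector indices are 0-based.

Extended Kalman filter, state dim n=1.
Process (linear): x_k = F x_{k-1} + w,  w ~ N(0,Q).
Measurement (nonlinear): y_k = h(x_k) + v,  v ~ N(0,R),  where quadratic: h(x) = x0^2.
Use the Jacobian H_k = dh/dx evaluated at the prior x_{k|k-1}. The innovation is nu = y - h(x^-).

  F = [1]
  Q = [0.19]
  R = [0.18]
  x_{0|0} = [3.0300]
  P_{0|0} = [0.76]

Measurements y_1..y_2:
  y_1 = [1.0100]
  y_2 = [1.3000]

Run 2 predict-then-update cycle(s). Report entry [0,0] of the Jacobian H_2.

step 1: x^-=[3.0300]  P^-=[0.9500]  H_jac=[6.0600]  S=[35.0674]  K=[0.1642]  nu=[-8.1709]  x^+=[1.6886]  P^+=[0.0049]
step 2: x^-=[1.6886]  P^-=[0.1949]  H_jac=[3.3772]  S=[2.4026]  K=[0.2739]  nu=[-1.5513]  x^+=[1.2636]  P^+=[0.0146]

H_jac[0,0] = 3.3772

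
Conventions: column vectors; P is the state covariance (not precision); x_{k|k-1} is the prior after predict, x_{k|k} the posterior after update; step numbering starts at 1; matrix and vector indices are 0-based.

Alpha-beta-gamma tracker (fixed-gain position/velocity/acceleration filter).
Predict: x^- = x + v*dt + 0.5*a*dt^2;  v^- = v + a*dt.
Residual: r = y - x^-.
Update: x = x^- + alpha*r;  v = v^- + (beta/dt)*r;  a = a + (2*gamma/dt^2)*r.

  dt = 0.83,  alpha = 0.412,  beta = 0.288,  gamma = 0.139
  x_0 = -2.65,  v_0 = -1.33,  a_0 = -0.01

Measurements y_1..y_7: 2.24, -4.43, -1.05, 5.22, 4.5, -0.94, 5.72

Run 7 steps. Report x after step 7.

x_post = 6.1115

step 1: x_pred=-3.7573  r=5.9973  x^+=-1.2864  v^+=0.7427  a^+=2.4102
step 2: x_pred=0.1602  r=-4.5902  x^+=-1.7310  v^+=1.1504  a^+=0.5578
step 3: x_pred=-0.5840  r=-0.4660  x^+=-0.7760  v^+=1.4517  a^+=0.3698
step 4: x_pred=0.5563  r=4.6637  x^+=2.4778  v^+=3.3769  a^+=2.2518
step 5: x_pred=6.0562  r=-1.5562  x^+=5.4150  v^+=4.7059  a^+=1.6238
step 6: x_pred=9.8802  r=-10.8202  x^+=5.4223  v^+=2.2991  a^+=-2.7426
step 7: x_pred=6.3859  r=-0.6659  x^+=6.1115  v^+=-0.2083  a^+=-3.0113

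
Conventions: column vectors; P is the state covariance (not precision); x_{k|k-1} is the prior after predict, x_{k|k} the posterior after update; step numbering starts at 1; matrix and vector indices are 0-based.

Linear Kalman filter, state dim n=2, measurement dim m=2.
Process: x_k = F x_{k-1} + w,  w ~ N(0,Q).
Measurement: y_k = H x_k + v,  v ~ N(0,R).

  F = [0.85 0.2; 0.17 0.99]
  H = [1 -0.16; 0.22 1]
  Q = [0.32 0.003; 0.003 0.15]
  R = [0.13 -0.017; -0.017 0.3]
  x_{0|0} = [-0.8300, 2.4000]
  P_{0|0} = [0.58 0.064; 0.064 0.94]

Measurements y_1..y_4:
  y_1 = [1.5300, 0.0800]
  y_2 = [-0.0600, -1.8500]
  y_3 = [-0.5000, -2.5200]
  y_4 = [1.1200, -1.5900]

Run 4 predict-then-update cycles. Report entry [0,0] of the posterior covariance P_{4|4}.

step 1: x^-=[-0.2255, 2.2349]  P^-=[0.7984 0.3290; 0.3290 1.1096]  S=[0.8515 0.2985; 0.2985 1.5930]  K=[0.8185 0.1634; -0.0881 0.7585]  nu=[2.1131, -2.1053]  x^+=[1.1601, 0.4520]  P^+=[0.1055 0.0119; 0.0119 0.2264]
step 2: x^-=[1.0765, 0.6447]  P^-=[0.4093 0.0735; 0.0735 0.3790]  S=[0.5255 0.0833; 0.0833 0.7311]  K=[0.7343 0.1400; -0.0624 0.5476]  nu=[-1.0333, -2.7315]  x^+=[-0.0648, -0.7865]  P^+=[0.0945 0.0087; 0.0087 0.1634]
step 3: x^-=[-0.2124, -0.7897]  P^-=[0.3978 0.0567; 0.0567 0.3158]  S=[0.5177 0.0746; 0.0746 0.6600]  K=[0.7312 0.1357; -0.0609 0.5043]  nu=[-0.4140, -1.6836]  x^+=[-0.7436, -1.6135]  P^+=[0.0940 0.0076; 0.0076 0.1506]
step 4: x^-=[-0.9548, -1.7238]  P^-=[0.3965 0.0531; 0.0531 0.3029]  S=[0.5173 0.0730; 0.0730 0.6455]  K=[0.7311 0.1347; -0.0608 0.4943]  nu=[1.7990, 0.3438]  x^+=[0.4068, -1.6632]  P^+=[0.0939 0.0073; 0.0073 0.1477]

P_post[0,0] = 0.0939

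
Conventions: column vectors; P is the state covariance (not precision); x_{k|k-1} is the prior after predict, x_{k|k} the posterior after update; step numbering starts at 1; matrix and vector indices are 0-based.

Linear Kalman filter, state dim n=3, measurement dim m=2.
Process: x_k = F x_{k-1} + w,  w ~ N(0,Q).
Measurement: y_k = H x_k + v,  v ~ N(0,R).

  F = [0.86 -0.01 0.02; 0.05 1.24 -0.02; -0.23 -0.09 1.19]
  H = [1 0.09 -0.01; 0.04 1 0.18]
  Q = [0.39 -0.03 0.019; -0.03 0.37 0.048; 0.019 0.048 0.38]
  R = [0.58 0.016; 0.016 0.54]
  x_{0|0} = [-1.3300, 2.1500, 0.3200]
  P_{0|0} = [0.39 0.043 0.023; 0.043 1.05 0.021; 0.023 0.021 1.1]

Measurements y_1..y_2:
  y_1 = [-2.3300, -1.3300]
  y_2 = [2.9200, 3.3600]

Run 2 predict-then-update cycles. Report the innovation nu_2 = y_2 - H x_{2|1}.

step 1: x^-=[-1.1589, 2.5931, 0.4932]  P^-=[0.6790 0.0193 -0.0111; 0.0193 1.9901 -0.0798; -0.0111 -0.0798 1.9515]  S=[1.2792 0.2356; 0.2356 2.5671]  K=[0.5382 -0.0321; 0.0141 0.7687; -0.0498 0.1102]  nu=[-1.3995, -3.9655]  x^+=[-1.7849, -0.4748, 0.1261]  P^+=[0.3140 -0.0245 0.0179; -0.0245 0.4680 -0.2876; 0.0179 -0.2876 1.9198]
step 2: x^-=[-1.5277, -0.6805, 0.6034]  P^-=[0.6242 -0.0567 0.0271; -0.0567 1.1024 -0.4702; 0.0271 -0.4702 3.1698]  S=[1.2036 0.0796; 0.0796 1.5727]  K=[0.5170 -0.0432; -0.0034 0.6459; -0.0434 0.0667]  nu=[4.5150, 3.9930]  x^+=[0.6341, 1.8830, 0.6737]  P^+=[0.3031 -0.0372 0.0557; -0.0372 0.4467 -0.5359; 0.0557 -0.5359 3.1610]

innov = [4.5150, 3.9930]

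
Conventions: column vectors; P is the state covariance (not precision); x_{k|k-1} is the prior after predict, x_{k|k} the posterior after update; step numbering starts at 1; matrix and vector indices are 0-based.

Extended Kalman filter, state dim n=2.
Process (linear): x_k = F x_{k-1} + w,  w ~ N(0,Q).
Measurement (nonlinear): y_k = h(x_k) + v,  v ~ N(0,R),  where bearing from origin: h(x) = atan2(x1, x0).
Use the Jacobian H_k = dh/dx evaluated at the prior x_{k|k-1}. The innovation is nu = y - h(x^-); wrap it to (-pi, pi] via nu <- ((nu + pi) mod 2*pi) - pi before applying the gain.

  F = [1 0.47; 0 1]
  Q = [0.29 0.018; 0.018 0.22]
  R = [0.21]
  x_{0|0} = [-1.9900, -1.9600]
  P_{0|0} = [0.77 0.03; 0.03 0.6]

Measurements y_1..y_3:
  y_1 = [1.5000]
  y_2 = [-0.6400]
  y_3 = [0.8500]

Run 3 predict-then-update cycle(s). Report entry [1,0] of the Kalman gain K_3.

step 1: x^-=[-2.9112, -1.9600]  P^-=[1.2207 0.3300; 0.3300 0.8200]  H_jac=[0.1591 -0.2364]  S=[0.2619]  K=[0.4439; -0.5395]  nu=[-2.2341]  x^+=[-3.9030, -0.7546]  P^+=[1.1691 0.3927; 0.3927 0.7438]
step 2: x^-=[-4.2576, -0.7546]  P^-=[1.9926 0.7603; 0.7603 0.9638]  H_jac=[0.0404 -0.2277]  S=[0.2492]  K=[-0.3720; -0.7574]  nu=[2.3262]  x^+=[-5.1229, -2.5165]  P^+=[1.9581 0.6901; 0.6901 0.8208]
step 3: x^-=[-6.3056, -2.5165]  P^-=[3.0781 1.0938; 1.0938 1.0408]  H_jac=[0.0546 -0.1368]  S=[0.2223]  K=[0.0828; -0.3718]  nu=[-2.6713]  x^+=[-6.5268, -1.5232]  P^+=[3.0766 1.1007; 1.1007 1.0100]

K[1,0] = -0.3718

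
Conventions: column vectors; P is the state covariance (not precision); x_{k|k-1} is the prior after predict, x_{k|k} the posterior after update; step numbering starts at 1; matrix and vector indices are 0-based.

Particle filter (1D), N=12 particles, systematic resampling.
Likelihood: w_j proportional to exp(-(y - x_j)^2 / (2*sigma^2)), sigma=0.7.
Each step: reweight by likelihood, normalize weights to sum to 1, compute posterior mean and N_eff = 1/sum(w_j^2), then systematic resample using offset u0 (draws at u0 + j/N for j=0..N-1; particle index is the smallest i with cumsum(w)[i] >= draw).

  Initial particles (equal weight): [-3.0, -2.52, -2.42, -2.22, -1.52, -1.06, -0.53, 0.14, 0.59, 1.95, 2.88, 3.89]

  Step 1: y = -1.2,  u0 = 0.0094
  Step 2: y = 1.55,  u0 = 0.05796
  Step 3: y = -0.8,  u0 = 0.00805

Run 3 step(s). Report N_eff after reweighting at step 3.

step 1: w=[0.0105, 0.0485, 0.0629, 0.0993, 0.2587, 0.2815, 0.1816, 0.0460, 0.0109, 0.0000, 0.0000, 0.0000]  mean=-1.3015  Neff=5.0589  idx=[0, 2, 3, 4, 4, 4, 5, 5, 5, 5, 6, 6]
step 2: w=[0.0000, 0.0000, 0.0000, 0.0024, 0.0024, 0.0024, 0.0339, 0.0339, 0.0339, 0.0339, 0.4286, 0.4286]  mean=-0.6090  Neff=2.6880  idx=[7, 9, 10, 10, 10, 10, 10, 11, 11, 11, 11, 11]
step 3: w=[0.0837, 0.0837, 0.0833, 0.0833, 0.0833, 0.0833, 0.0833, 0.0833, 0.0833, 0.0833, 0.0833, 0.0833]  mean=-0.6187  Neff=12.0000  idx=[0, 1, 2, 3, 4, 5, 6, 7, 8, 9, 10, 11]

N_eff = 12.0000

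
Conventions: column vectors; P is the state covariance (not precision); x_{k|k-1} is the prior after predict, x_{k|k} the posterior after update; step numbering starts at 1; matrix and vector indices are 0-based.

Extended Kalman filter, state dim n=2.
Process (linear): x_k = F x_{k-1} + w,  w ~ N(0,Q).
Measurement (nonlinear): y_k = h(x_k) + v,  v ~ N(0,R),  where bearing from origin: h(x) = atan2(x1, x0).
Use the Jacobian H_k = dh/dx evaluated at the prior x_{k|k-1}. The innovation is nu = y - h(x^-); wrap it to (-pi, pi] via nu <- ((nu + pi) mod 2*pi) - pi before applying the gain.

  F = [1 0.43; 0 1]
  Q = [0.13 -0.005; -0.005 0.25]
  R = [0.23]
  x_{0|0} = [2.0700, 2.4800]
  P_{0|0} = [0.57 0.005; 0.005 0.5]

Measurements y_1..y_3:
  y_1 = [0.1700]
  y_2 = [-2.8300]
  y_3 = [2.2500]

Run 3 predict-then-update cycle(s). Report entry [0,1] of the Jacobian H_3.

step 1: x^-=[3.1364, 2.4800]  P^-=[0.7967 0.2150; 0.2150 0.7500]  H_jac=[-0.1551 0.1962]  S=[0.2650]  K=[-0.3073; 0.4295]  nu=[-0.4991]  x^+=[3.2898, 2.2657]  P^+=[0.7717 0.2500; 0.2500 0.7011]
step 2: x^-=[4.2640, 2.2657]  P^-=[1.2463 0.5465; 0.5465 0.9511]  H_jac=[-0.0972 0.1829]  S=[0.2542]  K=[-0.0833; 0.4755]  nu=[2.9648]  x^+=[4.0170, 3.6754]  P^+=[1.2446 0.5565; 0.5565 0.8937]
step 3: x^-=[5.5974, 3.6754]  P^-=[2.0184 0.9358; 0.9358 1.1437]  H_jac=[-0.0820 0.1248]  S=[0.2422]  K=[-0.2007; 0.2727]  nu=[1.6690]  x^+=[5.2623, 4.1305]  P^+=[2.0087 0.9491; 0.9491 1.1257]

H_jac[0,1] = 0.1248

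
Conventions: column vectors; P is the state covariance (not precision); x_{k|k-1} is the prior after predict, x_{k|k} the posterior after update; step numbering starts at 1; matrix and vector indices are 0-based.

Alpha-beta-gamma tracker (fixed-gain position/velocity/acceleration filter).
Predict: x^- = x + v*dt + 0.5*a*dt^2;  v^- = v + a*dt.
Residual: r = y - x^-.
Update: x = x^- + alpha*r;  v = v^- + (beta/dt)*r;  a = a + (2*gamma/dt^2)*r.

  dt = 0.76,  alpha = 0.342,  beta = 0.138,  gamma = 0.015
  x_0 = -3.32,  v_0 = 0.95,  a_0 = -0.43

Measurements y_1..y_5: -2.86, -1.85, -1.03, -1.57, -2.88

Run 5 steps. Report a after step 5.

step 1: x_pred=-2.7222  r=-0.1378  x^+=-2.7693  v^+=0.5982  a^+=-0.4372
step 2: x_pred=-2.4410  r=0.5910  x^+=-2.2388  v^+=0.3732  a^+=-0.4065
step 3: x_pred=-2.0726  r=1.0426  x^+=-1.7160  v^+=0.2536  a^+=-0.3523
step 4: x_pred=-1.6250  r=0.0550  x^+=-1.6062  v^+=-0.0041  a^+=-0.3495
step 5: x_pred=-1.7103  r=-1.1697  x^+=-2.1103  v^+=-0.4821  a^+=-0.4102

a_post = -0.4102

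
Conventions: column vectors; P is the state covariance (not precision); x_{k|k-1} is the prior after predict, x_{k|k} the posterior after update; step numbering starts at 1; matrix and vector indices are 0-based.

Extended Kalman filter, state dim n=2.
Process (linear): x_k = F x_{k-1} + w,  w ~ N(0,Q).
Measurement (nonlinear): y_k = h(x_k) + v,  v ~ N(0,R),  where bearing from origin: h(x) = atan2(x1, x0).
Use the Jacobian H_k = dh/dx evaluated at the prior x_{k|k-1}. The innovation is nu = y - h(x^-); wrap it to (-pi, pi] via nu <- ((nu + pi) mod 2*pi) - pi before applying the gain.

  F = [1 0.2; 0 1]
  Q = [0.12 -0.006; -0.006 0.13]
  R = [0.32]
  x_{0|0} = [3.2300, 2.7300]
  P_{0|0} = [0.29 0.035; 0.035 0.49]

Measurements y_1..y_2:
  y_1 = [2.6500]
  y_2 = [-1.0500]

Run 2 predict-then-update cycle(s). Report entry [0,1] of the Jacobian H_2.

H_jac[0,1] = 0.1477

step 1: x^-=[3.7760, 2.7300]  P^-=[0.4436 0.1270; 0.1270 0.6200]  H_jac=[-0.1257 0.1739]  S=[0.3402]  K=[-0.0990; 0.2700]  nu=[2.0240]  x^+=[3.5756, 3.2765]  P^+=[0.4403 0.1361; 0.1361 0.5952]
step 2: x^-=[4.2309, 3.2765]  P^-=[0.6385 0.2491; 0.2491 0.7252]  H_jac=[-0.1144 0.1477]  S=[0.3358]  K=[-0.1080; 0.2342]  nu=[-1.7090]  x^+=[4.4154, 2.8763]  P^+=[0.6346 0.2576; 0.2576 0.7068]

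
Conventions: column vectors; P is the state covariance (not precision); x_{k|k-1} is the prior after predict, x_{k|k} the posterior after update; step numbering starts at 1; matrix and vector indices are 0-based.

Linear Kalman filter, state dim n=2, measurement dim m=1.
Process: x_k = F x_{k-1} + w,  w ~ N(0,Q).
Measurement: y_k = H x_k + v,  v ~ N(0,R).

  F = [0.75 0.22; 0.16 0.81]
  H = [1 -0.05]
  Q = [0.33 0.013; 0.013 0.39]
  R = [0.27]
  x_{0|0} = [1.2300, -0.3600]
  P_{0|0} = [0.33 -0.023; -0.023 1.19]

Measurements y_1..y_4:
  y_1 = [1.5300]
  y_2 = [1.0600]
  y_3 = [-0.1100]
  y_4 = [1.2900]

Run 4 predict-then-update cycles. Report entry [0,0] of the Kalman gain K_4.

step 1: x^-=[0.8433, -0.0948]  P^-=[0.5656 0.2499; 0.2499 1.1732]  S=[0.8136]  K=[0.6799; 0.2350]  nu=[0.6820]  x^+=[1.3070, 0.0655]  P^+=[0.1896 0.1199; 0.1199 1.1283]
step 2: x^-=[0.9946, 0.2622]  P^-=[0.5308 0.3139; 0.3139 1.1662]  S=[0.7723]  K=[0.6670; 0.3309]  nu=[0.0785]  x^+=[1.0470, 0.2881]  P^+=[0.1872 0.1434; 0.1434 1.0817]
step 3: x^-=[0.8486, 0.4009]  P^-=[0.5350 0.3204; 0.3204 1.1416]  S=[0.7758]  K=[0.6690; 0.3394]  nu=[-0.9386]  x^+=[0.2208, 0.0823]  P^+=[0.1878 0.1443; 0.1443 1.0523]
step 4: x^-=[0.1837, 0.1020]  P^-=[0.5342 0.3158; 0.3158 1.1226]  S=[0.7754]  K=[0.6685; 0.3348]  nu=[1.1114]  x^+=[0.9267, 0.4742]  P^+=[0.1876 0.1422; 0.1422 1.0357]

K[0,0] = 0.6685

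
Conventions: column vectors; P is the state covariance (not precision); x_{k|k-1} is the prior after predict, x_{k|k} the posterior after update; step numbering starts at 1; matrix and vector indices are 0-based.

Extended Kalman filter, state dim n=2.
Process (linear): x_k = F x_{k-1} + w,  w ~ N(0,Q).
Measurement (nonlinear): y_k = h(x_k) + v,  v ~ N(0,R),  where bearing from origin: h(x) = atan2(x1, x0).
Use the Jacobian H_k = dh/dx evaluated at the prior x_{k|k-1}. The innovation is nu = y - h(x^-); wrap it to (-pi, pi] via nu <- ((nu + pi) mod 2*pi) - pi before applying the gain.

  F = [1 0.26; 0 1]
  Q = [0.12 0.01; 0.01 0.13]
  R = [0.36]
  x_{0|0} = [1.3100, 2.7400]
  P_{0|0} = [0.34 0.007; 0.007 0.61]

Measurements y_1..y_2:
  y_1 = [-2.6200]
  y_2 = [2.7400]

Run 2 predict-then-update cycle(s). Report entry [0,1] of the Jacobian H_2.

H_jac[0,1] = 0.1393

step 1: x^-=[2.0224, 2.7400]  P^-=[0.5049 0.1756; 0.1756 0.7400]  H_jac=[-0.2363 0.1744]  S=[0.3962]  K=[-0.2238; 0.2210]  nu=[2.7282]  x^+=[1.4119, 3.3429]  P^+=[0.4850 0.1952; 0.1952 0.7207]
step 2: x^-=[2.2811, 3.3429]  P^-=[0.7553 0.3926; 0.3926 0.8507]  H_jac=[-0.2041 0.1393]  S=[0.3856]  K=[-0.2580; 0.0994]  nu=[1.7680]  x^+=[1.8250, 3.5187]  P^+=[0.7296 0.4025; 0.4025 0.8468]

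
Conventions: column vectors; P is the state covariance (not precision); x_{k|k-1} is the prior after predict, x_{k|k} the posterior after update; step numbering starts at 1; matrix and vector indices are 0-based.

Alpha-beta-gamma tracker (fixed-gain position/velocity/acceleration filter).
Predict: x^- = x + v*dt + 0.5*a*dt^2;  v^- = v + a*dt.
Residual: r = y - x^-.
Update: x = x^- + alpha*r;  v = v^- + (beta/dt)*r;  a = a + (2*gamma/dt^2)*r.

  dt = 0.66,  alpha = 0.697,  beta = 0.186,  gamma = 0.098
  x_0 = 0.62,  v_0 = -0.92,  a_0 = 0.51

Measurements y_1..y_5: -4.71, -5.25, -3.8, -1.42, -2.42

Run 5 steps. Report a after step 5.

step 1: x_pred=0.1239  r=-4.8339  x^+=-3.2453  v^+=-1.9457  a^+=-1.6650
step 2: x_pred=-4.8921  r=-0.3579  x^+=-5.1416  v^+=-3.1454  a^+=-1.8261
step 3: x_pred=-7.6153  r=3.8153  x^+=-4.9560  v^+=-3.2754  a^+=-0.1094
step 4: x_pred=-7.1416  r=5.7216  x^+=-3.1537  v^+=-1.7351  a^+=2.4651
step 5: x_pred=-3.7619  r=1.3419  x^+=-2.8266  v^+=0.2700  a^+=3.0689

a_post = 3.0689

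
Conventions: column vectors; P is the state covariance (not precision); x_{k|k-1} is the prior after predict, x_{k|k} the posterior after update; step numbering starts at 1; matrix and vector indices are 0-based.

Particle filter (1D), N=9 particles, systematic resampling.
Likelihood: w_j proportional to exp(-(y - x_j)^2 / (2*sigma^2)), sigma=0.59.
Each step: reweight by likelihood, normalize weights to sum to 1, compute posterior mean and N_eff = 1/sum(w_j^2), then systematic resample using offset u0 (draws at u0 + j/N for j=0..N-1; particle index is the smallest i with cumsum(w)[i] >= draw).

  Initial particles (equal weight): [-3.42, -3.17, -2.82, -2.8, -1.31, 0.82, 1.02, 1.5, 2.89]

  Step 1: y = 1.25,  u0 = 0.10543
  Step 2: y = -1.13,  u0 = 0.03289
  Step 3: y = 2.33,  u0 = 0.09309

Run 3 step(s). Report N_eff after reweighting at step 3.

step 1: w=[0.0000, 0.0000, 0.0000, 0.0000, 0.0000, 0.2917, 0.3526, 0.3477, 0.0080]  mean=1.1434  Neff=3.0270  idx=[5, 5, 6, 6, 6, 7, 7, 7, 8]
step 2: w=[0.3381, 0.3381, 0.1041, 0.1041, 0.1041, 0.0039, 0.0039, 0.0039, 0.0000]  mean=0.8903  Neff=3.8296  idx=[0, 0, 0, 1, 1, 1, 2, 3, 4]
step 3: w=[0.0785, 0.0785, 0.0785, 0.0785, 0.0785, 0.0785, 0.1764, 0.1764, 0.1764]  mean=0.9258  Neff=7.6749  idx=[1, 2, 4, 5, 6, 7, 7, 8, 8]

N_eff = 7.6749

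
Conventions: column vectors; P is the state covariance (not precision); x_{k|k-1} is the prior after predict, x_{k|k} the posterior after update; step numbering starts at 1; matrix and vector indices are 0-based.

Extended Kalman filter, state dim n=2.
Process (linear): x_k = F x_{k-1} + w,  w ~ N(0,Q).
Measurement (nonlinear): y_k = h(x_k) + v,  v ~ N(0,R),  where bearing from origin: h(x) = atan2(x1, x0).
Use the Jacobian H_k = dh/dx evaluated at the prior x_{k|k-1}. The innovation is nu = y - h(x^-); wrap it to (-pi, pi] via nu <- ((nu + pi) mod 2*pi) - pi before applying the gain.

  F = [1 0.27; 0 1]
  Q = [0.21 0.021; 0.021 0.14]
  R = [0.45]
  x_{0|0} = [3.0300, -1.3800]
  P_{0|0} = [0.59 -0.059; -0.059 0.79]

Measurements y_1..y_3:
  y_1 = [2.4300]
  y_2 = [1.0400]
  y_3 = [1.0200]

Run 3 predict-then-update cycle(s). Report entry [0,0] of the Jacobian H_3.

step 1: x^-=[2.6574, -1.3800]  P^-=[0.8257 0.1753; 0.1753 0.9300]  H_jac=[0.1539 0.2964]  S=[0.5672]  K=[0.3156; 0.5335]  nu=[2.9090]  x^+=[3.5756, 0.1719]  P^+=[0.7692 0.0798; 0.0798 0.7686]
step 2: x^-=[3.6220, 0.1719]  P^-=[1.0783 0.3083; 0.3083 0.9086]  H_jac=[-0.0131 0.2755]  S=[0.5169]  K=[0.1370; 0.4764]  nu=[0.9926]  x^+=[3.7580, 0.6447]  P^+=[1.0686 0.2746; 0.2746 0.7912]
step 3: x^-=[3.9321, 0.6447]  P^-=[1.4846 0.5092; 0.5092 0.9312]  H_jac=[-0.0406 0.2477]  S=[0.4993]  K=[0.1318; 0.4205]  nu=[0.8575]  x^+=[4.0451, 1.0053]  P^+=[1.4759 0.4815; 0.4815 0.8430]

H_jac[0,0] = -0.0406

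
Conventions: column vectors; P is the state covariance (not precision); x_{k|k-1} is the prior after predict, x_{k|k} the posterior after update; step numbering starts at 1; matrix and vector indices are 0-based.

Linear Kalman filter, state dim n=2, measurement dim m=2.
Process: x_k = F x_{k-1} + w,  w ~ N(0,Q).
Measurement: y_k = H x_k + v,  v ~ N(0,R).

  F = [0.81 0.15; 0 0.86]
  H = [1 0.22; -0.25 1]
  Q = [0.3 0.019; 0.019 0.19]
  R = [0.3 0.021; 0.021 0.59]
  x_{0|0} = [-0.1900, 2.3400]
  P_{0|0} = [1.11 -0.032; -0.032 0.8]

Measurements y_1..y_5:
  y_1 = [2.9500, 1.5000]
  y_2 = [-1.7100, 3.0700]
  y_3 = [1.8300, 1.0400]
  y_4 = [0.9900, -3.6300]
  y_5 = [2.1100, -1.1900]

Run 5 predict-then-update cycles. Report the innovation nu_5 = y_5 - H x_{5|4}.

step 1: x^-=[0.1971, 2.0124]  P^-=[1.0385 0.0999; 0.0999 0.7817]  S=[1.4203 0.0278; 0.0278 1.3866]  K=[0.7492 -0.1302; 0.1808 0.5421]  nu=[2.3102, -0.4631]  x^+=[1.9882, 2.1791]  P^+=[0.2232 -0.0053; -0.0053 0.3223]
step 2: x^-=[1.9373, 1.8740]  P^-=[0.4524 0.0569; 0.0569 0.4284]  S=[0.7982 0.0559; 0.0559 1.0182]  K=[0.5886 -0.0875; 0.1615 0.3979]  nu=[-4.0596, 1.6803]  x^+=[-0.5993, 1.8870]  P^+=[0.1738 0.0042; 0.0042 0.2392]
step 3: x^-=[-0.2024, 1.6228]  P^-=[0.4204 0.0528; 0.0528 0.3669]  S=[0.7614 0.0465; 0.0465 0.9568]  K=[0.5725 -0.0825; 0.1532 0.3622]  nu=[1.6754, -0.6334]  x^+=[0.8090, 1.6500]  P^+=[0.1688 0.0055; 0.0055 0.2183]
step 4: x^-=[0.9028, 1.4190]  P^-=[0.4170 0.0510; 0.0510 0.3515]  S=[0.7565 0.0423; 0.0423 0.9420]  K=[0.5707 -0.0821; 0.1499 0.3528]  nu=[-0.2250, -4.8233]  x^+=[1.1705, -0.3165]  P^+=[0.1682 0.0056; 0.0056 0.2127]
step 5: x^-=[0.9006, -0.2722]  P^-=[0.4165 0.0503; 0.0503 0.3473]  S=[0.7555 0.0408; 0.0408 0.9382]  K=[0.5704 -0.0822; 0.1488 0.3503]  nu=[1.2693, -0.6926]  x^+=[1.6816, -0.3259]  P^+=[0.1682 0.0055; 0.0055 0.2112]

innov = [1.2693, -0.6926]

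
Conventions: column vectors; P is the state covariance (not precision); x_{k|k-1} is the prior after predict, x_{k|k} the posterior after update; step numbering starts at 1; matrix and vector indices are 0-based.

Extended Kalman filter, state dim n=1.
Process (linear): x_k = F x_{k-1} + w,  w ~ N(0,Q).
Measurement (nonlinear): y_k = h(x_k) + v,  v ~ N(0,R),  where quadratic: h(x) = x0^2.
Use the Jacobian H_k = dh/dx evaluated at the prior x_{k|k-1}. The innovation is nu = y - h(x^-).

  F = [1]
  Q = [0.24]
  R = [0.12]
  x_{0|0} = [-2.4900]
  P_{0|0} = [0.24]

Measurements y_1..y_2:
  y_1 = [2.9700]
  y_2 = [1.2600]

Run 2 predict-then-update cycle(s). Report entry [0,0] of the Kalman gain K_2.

step 1: x^-=[-2.4900]  P^-=[0.4800]  H_jac=[-4.9800]  S=[12.0242]  K=[-0.1988]  nu=[-3.2301]  x^+=[-1.8479]  P^+=[0.0048]
step 2: x^-=[-1.8479]  P^-=[0.2448]  H_jac=[-3.6957]  S=[3.4634]  K=[-0.2612]  nu=[-2.1546]  x^+=[-1.2851]  P^+=[0.0085]

K[0,0] = -0.2612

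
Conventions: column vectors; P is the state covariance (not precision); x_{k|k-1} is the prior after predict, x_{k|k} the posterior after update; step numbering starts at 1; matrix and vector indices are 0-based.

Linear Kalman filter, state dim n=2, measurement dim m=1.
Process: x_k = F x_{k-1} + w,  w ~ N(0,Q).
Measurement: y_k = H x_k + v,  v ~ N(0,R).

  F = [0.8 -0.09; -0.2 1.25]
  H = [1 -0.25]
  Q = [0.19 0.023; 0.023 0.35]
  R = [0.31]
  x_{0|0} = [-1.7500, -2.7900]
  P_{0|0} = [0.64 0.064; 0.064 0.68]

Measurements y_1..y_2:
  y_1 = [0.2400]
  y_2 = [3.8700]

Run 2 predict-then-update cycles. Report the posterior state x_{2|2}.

x_post = [0.9978, -6.2692]

step 1: x^-=[-1.1489, -3.1375]  P^-=[0.5959 -0.0907; -0.0907 1.4061]  S=[1.0391]  K=[0.5953; -0.4256]  nu=[0.6045]  x^+=[-0.7890, -3.3948]  P^+=[0.2277 0.1725; 0.1725 1.2179]
step 2: x^-=[-0.3257, -4.0857]  P^-=[0.3207 0.0252; 0.0252 2.1758]  S=[0.7541]  K=[0.4170; -0.6879]  nu=[3.1743]  x^+=[0.9978, -6.2692]  P^+=[0.1896 0.2415; 0.2415 1.8189]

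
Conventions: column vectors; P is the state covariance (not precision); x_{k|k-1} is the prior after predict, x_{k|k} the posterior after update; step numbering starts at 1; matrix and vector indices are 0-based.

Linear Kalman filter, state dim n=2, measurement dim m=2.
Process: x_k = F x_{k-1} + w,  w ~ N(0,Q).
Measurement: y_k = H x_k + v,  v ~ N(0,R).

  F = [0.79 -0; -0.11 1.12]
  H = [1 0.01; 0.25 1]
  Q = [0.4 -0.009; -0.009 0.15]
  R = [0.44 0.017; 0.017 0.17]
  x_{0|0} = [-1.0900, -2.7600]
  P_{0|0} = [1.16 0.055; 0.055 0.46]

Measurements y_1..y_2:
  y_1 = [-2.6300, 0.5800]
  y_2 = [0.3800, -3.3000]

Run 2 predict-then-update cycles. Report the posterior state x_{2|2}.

step 1: x^-=[-0.8611, -2.9713]  P^-=[1.1240 -0.0611; -0.0611 0.7275]  S=[1.5628 0.2440; 0.2440 0.9372]  K=[0.7111 0.0495; -0.1596 0.8015]  nu=[-1.7392, 3.7666]  x^+=[-1.9114, 0.3252]  P^+=[0.3143 -0.0581; -0.0581 0.1481]
step 2: x^-=[-1.5100, 0.5745]  P^-=[0.5962 -0.0877; -0.0877 0.3538]  S=[1.0344 0.0817; 0.0817 0.5173]  K=[0.5732 0.0281; -0.1337 0.6628]  nu=[1.8843, -3.4970]  x^+=[-0.5281, -1.9952]  P^+=[0.2532 -0.0488; -0.0488 0.1226]

x_post = [-0.5281, -1.9952]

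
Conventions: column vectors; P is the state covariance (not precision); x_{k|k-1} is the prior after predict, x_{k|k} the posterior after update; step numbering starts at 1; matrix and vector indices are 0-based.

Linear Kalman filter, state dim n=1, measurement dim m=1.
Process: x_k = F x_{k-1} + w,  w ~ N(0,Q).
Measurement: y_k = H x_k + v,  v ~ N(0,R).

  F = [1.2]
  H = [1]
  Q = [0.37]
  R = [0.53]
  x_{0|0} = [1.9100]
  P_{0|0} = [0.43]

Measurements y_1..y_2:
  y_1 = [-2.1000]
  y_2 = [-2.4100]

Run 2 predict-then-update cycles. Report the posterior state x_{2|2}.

x_post = [-1.7541]

step 1: x^-=[2.2920]  P^-=[0.9892]  S=[1.5192]  K=[0.6511]  nu=[-4.3920]  x^+=[-0.5678]  P^+=[0.3451]
step 2: x^-=[-0.6813]  P^-=[0.8669]  S=[1.3969]  K=[0.6206]  nu=[-1.7287]  x^+=[-1.7541]  P^+=[0.3289]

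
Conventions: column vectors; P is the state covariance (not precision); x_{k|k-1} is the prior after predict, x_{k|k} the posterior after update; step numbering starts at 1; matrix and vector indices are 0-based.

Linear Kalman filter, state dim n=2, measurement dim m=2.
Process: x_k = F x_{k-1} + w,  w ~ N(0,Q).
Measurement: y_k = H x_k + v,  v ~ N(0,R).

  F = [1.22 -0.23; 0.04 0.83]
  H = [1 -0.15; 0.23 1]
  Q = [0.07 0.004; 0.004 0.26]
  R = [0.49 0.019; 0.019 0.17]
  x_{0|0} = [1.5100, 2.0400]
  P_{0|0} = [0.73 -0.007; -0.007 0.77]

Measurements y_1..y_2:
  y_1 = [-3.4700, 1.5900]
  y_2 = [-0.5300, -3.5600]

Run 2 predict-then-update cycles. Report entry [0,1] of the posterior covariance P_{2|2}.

P_post[0,1] = -0.0317

step 1: x^-=[1.3730, 1.7536]  P^-=[1.2012 -0.1144; -0.1144 0.7912]  S=[1.7433 0.0662; 0.0662 0.9721]  K=[0.6943 0.1193; -0.1640 0.7980]  nu=[-4.5800, -0.4794]  x^+=[-1.8643, 2.1220]  P^+=[0.3359 -0.0438; -0.0438 0.1426]
step 2: x^-=[-2.7625, 1.6867]  P^-=[0.6021 -0.0508; -0.0508 0.3559]  S=[1.1154 0.0551; 0.0551 0.5344]  K=[0.5413 0.1083; -0.1258 0.6571]  nu=[2.4855, -4.6114]  x^+=[-1.9166, -1.6561]  P^+=[0.2626 -0.0317; -0.0317 0.1166]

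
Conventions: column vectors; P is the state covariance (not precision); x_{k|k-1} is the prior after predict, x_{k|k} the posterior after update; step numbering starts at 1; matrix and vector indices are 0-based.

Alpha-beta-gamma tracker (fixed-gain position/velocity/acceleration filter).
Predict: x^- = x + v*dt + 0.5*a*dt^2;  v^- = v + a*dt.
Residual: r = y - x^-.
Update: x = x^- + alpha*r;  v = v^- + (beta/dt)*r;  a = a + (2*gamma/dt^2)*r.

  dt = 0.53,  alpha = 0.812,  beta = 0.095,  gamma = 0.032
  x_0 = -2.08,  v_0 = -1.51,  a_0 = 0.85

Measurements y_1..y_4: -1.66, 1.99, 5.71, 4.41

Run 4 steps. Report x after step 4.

x_post = 4.8177

step 1: x_pred=-2.7609  r=1.1009  x^+=-1.8670  v^+=-0.8622  a^+=1.1008
step 2: x_pred=-2.1693  r=4.1593  x^+=1.2081  v^+=0.4668  a^+=2.0485
step 3: x_pred=1.7432  r=3.9668  x^+=4.9642  v^+=2.2635  a^+=2.9523
step 4: x_pred=6.5786  r=-2.1686  x^+=4.8177  v^+=3.4396  a^+=2.4582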